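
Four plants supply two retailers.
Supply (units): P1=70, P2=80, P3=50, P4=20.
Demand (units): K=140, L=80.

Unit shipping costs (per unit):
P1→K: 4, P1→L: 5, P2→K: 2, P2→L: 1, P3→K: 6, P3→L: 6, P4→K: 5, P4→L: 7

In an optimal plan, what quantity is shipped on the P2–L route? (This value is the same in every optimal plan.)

Optimal shipments:
  P1->K: 70 × 4 = 280
  P2->L: 80 × 1 = 80
  P3->K: 50 × 6 = 300
  P4->K: 20 × 5 = 100
Total cost = 760.
So P2→L carries 80 units.

80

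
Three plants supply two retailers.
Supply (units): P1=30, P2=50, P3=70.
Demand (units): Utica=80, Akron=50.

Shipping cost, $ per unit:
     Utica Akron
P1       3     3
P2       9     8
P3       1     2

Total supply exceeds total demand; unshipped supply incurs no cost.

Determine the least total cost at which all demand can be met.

Optimal allocation:
  P1 to Utica: 10 × $3 = $30
  P1 to Akron: 20 × $3 = $60
  P2 to Akron: 30 × $8 = $240
  P3 to Utica: 70 × $1 = $70
Total = 30 + 60 + 240 + 70 = $400.

400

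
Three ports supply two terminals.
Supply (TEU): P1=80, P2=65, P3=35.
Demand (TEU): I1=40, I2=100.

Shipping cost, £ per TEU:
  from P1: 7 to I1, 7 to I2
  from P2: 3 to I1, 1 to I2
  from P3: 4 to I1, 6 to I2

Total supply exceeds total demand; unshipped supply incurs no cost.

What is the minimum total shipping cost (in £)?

A cheapest plan:
  P1 to I1: 5 × £7 = £35
  P1 to I2: 35 × £7 = £245
  P2 to I2: 65 × £1 = £65
  P3 to I1: 35 × £4 = £140
Total = 35 + 245 + 65 + 140 = £485.
(Supply check: P1 ships 40; P2 ships 65; P3 ships 35.)

485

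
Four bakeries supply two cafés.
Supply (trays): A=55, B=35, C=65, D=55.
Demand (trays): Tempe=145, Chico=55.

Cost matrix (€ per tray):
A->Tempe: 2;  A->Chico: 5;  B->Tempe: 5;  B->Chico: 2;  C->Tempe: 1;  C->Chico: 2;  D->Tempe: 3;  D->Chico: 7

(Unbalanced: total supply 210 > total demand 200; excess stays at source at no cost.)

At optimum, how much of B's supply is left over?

0

Minimum-cost shipments:
  A->Tempe: 55 × €2 = €110
  B->Chico: 35 × €2 = €70
  C->Tempe: 45 × €1 = €45
  C->Chico: 20 × €2 = €40
  D->Tempe: 45 × €3 = €135
Total cost = €400.
B ships 35 of its 35, leaving 0.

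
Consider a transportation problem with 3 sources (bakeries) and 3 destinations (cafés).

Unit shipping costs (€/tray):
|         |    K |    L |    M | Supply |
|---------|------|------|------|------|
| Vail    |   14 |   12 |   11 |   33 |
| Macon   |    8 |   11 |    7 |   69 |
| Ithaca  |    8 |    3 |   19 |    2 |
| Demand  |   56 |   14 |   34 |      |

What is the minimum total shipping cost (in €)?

920

Optimal allocation:
  Vail->L: 12 × €12 = €144
  Vail->M: 21 × €11 = €231
  Macon->K: 56 × €8 = €448
  Macon->M: 13 × €7 = €91
  Ithaca->L: 2 × €3 = €6
Total = 144 + 231 + 448 + 91 + 6 = €920.
(Supply check: Vail ships 33; Macon ships 69; Ithaca ships 2.)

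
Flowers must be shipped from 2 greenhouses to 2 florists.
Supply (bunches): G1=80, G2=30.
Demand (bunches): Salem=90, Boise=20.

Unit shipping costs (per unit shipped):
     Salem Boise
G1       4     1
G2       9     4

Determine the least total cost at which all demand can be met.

490

An optimal shipping plan:
  G1→Salem: 80 × 4 = 320
  G2→Salem: 10 × 9 = 90
  G2→Boise: 20 × 4 = 80
Total = 320 + 90 + 80 = 490.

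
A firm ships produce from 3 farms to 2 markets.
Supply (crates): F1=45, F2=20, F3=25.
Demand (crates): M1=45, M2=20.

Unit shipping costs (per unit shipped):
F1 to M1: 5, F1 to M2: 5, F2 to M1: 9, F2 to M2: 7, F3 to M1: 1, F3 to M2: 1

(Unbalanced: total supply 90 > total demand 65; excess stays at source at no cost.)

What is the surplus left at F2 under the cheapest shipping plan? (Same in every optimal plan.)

Minimum-cost shipments:
  F1 to M1: 20 crates
  F1 to M2: 20 crates
  F3 to M1: 25 crates
Total cost = 225.
F2 ships 0 of its 20, leaving 20.

20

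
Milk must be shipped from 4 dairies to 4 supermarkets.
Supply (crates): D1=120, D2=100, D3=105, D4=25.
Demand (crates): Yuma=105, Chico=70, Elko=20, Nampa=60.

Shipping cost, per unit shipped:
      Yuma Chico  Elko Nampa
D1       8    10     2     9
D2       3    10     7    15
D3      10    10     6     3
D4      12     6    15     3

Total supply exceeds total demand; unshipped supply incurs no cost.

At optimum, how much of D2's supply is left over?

An optimal plan:
  D1–Yuma: 5 × 8 = 40
  D1–Chico: 45 × 10 = 450
  D1–Elko: 20 × 2 = 40
  D2–Yuma: 100 × 3 = 300
  D3–Nampa: 60 × 3 = 180
  D4–Chico: 25 × 6 = 150
Total cost = 1160.
D2 ships 100 of its 100, leaving 0.

0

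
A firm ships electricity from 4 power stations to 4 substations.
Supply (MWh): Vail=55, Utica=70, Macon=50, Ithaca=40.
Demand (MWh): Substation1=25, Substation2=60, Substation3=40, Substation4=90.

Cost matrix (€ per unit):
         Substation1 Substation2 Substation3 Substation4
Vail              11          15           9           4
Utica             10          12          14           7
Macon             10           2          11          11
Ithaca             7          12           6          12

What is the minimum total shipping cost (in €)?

One minimum-cost allocation:
  Vail–Substation4: 55 × €4 = €220
  Utica–Substation1: 25 × €10 = €250
  Utica–Substation2: 10 × €12 = €120
  Utica–Substation4: 35 × €7 = €245
  Macon–Substation2: 50 × €2 = €100
  Ithaca–Substation3: 40 × €6 = €240
Total = 220 + 250 + 120 + 245 + 100 + 240 = €1175.
(Supply check: Vail ships 55; Utica ships 70; Macon ships 50; Ithaca ships 40.)

1175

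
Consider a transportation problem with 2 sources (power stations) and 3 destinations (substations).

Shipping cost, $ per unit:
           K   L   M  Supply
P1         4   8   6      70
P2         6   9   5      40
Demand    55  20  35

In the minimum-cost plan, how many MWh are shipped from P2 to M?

35

Solving gives:
  P1->K: 55 × $4 = $220
  P1->L: 15 × $8 = $120
  P2->L: 5 × $9 = $45
  P2->M: 35 × $5 = $175
Total cost = $560.
So P2→M carries 35 MWh.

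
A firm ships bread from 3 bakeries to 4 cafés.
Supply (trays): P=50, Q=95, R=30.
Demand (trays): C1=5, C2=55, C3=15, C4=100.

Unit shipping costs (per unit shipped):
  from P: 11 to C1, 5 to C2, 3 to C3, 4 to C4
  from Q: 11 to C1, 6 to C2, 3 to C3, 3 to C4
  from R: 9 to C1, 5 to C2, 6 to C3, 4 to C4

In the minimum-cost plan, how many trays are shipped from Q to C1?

Optimal shipments:
  P–C2: 35 × 5 = 175
  P–C3: 15 × 3 = 45
  Q–C4: 95 × 3 = 285
  R–C1: 5 × 9 = 45
  R–C2: 20 × 5 = 100
  R–C4: 5 × 4 = 20
Total cost = 670.
The route Q→C1 is not used.

0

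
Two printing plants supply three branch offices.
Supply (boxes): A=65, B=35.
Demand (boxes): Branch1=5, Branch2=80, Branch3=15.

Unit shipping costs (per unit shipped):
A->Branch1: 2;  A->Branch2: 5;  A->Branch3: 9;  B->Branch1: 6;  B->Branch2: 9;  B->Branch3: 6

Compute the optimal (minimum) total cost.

Optimal allocation:
  A–Branch1: 5 × 2 = 10
  A–Branch2: 60 × 5 = 300
  B–Branch2: 20 × 9 = 180
  B–Branch3: 15 × 6 = 90
Total = 10 + 300 + 180 + 90 = 580.

580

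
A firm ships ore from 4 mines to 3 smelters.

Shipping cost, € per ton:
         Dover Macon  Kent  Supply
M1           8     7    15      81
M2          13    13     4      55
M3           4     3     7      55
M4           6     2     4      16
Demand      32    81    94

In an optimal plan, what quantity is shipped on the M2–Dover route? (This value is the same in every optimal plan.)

0

Optimal shipments:
  M1->Macon: 81 tons
  M2->Kent: 55 tons
  M3->Dover: 32 tons
  M3->Kent: 23 tons
  M4->Kent: 16 tons
Total cost = €1140.
The route M2→Dover is not used.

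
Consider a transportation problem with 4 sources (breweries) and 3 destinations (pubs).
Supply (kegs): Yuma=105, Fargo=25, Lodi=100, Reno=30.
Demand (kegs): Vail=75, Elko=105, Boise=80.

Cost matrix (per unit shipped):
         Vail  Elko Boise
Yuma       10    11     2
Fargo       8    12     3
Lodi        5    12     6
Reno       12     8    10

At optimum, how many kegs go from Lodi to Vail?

75

Solving gives:
  Yuma→Elko: 50 × 11 = 550
  Yuma→Boise: 55 × 2 = 110
  Fargo→Boise: 25 × 3 = 75
  Lodi→Vail: 75 × 5 = 375
  Lodi→Elko: 25 × 12 = 300
  Reno→Elko: 30 × 8 = 240
Total cost = 1650.
So Lodi→Vail carries 75 kegs.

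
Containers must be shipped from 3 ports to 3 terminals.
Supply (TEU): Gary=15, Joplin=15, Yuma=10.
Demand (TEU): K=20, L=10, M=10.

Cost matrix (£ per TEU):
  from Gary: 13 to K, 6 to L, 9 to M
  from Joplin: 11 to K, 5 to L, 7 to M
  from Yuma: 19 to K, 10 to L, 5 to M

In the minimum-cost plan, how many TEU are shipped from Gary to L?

10

Optimal shipments:
  Gary to K: 5 × £13 = £65
  Gary to L: 10 × £6 = £60
  Joplin to K: 15 × £11 = £165
  Yuma to M: 10 × £5 = £50
Total cost = £340.
So Gary→L carries 10 TEU.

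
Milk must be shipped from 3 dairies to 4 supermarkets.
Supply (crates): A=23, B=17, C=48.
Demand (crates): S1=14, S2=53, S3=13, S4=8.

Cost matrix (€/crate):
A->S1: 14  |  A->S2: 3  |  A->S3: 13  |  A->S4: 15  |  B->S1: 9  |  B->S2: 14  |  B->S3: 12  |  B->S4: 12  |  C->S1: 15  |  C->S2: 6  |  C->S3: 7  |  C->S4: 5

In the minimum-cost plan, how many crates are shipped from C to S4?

Solving gives:
  A to S2: 23 × €3 = €69
  B to S1: 14 × €9 = €126
  B to S3: 3 × €12 = €36
  C to S2: 30 × €6 = €180
  C to S3: 10 × €7 = €70
  C to S4: 8 × €5 = €40
Total cost = €521.
So C→S4 carries 8 crates.

8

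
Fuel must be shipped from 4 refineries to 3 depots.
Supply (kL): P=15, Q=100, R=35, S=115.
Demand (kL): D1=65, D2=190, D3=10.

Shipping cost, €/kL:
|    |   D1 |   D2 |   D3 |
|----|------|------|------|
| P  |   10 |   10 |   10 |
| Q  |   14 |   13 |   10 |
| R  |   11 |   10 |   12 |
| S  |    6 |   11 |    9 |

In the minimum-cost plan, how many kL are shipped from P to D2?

Optimal shipments:
  P→D2: 15 × €10 = €150
  Q→D2: 90 × €13 = €1170
  Q→D3: 10 × €10 = €100
  R→D2: 35 × €10 = €350
  S→D1: 65 × €6 = €390
  S→D2: 50 × €11 = €550
Total cost = €2710.
So P→D2 carries 15 kL.

15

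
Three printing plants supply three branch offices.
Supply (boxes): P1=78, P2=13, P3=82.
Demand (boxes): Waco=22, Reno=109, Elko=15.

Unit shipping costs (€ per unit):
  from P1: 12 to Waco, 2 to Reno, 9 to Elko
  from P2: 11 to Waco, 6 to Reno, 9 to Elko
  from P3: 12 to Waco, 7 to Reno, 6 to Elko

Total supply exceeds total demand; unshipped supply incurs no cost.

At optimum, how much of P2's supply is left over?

0

An optimal plan:
  P1->Reno: 78 × €2 = €156
  P2->Reno: 13 × €6 = €78
  P3->Waco: 22 × €12 = €264
  P3->Reno: 18 × €7 = €126
  P3->Elko: 15 × €6 = €90
Total cost = €714.
P2 ships 13 of its 13, leaving 0.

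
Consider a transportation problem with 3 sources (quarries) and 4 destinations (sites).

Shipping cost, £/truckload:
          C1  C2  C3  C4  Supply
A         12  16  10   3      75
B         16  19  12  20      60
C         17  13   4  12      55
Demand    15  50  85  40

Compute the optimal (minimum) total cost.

1770

A cheapest plan:
  A→C1: 15 × £12 = £180
  A→C2: 20 × £16 = £320
  A→C4: 40 × £3 = £120
  B→C2: 30 × £19 = £570
  B→C3: 30 × £12 = £360
  C→C3: 55 × £4 = £220
Total = 180 + 320 + 120 + 570 + 360 + 220 = £1770.
(Supply check: A ships 75; B ships 60; C ships 55.)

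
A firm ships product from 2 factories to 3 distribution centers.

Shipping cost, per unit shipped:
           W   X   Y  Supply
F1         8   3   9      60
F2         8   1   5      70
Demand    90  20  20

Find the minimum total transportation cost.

One minimum-cost allocation:
  F1->W: 60 × 8 = 480
  F2->W: 30 × 8 = 240
  F2->X: 20 × 1 = 20
  F2->Y: 20 × 5 = 100
Total = 480 + 240 + 20 + 100 = 840.
(Supply check: F1 ships 60; F2 ships 70.)

840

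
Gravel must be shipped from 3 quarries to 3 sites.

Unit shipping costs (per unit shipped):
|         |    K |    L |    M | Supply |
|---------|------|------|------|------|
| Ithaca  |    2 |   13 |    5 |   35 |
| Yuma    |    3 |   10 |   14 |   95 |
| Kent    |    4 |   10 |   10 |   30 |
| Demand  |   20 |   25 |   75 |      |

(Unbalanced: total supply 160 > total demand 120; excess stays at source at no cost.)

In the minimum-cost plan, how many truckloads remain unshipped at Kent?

Minimum-cost shipments:
  Ithaca to M: 35 truckloads
  Yuma to K: 20 truckloads
  Yuma to L: 25 truckloads
  Yuma to M: 10 truckloads
  Kent to M: 30 truckloads
Total cost = 925.
Kent ships 30 of its 30, leaving 0.

0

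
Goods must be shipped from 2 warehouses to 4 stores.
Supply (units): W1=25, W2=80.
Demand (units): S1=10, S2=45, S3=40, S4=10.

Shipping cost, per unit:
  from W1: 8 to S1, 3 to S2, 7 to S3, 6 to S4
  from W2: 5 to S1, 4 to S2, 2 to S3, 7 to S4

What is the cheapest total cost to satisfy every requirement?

An optimal shipping plan:
  W1→S2: 25 units
  W2→S1: 10 units
  W2→S2: 20 units
  W2→S3: 40 units
  W2→S4: 10 units
Total cost = 355.
(Supply check: W1 ships 25; W2 ships 80.)

355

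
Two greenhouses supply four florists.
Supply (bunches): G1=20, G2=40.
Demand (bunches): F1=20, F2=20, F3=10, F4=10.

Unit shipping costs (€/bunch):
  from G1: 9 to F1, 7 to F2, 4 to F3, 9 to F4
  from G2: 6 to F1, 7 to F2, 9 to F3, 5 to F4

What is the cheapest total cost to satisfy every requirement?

350

An optimal shipping plan:
  G1→F2: 10 × €7 = €70
  G1→F3: 10 × €4 = €40
  G2→F1: 20 × €6 = €120
  G2→F2: 10 × €7 = €70
  G2→F4: 10 × €5 = €50
Total = 70 + 40 + 120 + 70 + 50 = €350.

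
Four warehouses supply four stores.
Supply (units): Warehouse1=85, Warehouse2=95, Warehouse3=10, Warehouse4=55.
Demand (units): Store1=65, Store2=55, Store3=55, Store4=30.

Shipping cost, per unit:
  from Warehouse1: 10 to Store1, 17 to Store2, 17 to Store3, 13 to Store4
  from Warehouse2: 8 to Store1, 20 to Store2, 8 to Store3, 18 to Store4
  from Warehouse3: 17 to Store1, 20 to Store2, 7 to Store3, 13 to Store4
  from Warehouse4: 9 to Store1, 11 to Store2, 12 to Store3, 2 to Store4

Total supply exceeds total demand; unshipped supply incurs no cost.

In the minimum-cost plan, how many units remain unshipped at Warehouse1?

40

Minimum-cost shipments:
  Warehouse1–Store1: 15 × 10 = 150
  Warehouse1–Store2: 30 × 17 = 510
  Warehouse2–Store1: 50 × 8 = 400
  Warehouse2–Store3: 45 × 8 = 360
  Warehouse3–Store3: 10 × 7 = 70
  Warehouse4–Store2: 25 × 11 = 275
  Warehouse4–Store4: 30 × 2 = 60
Total cost = 1825.
Warehouse1 ships 45 of its 85, leaving 40.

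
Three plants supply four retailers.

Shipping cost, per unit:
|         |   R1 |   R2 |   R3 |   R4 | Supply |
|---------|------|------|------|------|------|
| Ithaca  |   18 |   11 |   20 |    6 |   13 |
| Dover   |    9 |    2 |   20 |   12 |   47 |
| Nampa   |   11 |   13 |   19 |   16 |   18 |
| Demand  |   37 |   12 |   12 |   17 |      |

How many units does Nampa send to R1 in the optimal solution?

6

Solving gives:
  Ithaca–R4: 13 × 6 = 78
  Dover–R1: 31 × 9 = 279
  Dover–R2: 12 × 2 = 24
  Dover–R4: 4 × 12 = 48
  Nampa–R1: 6 × 11 = 66
  Nampa–R3: 12 × 19 = 228
Total cost = 723.
So Nampa→R1 carries 6 units.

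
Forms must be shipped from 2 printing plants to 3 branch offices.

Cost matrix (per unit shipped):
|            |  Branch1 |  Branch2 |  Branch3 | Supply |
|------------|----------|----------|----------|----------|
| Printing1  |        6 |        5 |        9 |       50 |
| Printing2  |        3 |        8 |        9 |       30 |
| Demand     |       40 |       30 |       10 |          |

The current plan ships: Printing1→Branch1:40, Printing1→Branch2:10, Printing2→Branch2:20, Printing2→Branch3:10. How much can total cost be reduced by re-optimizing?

150

Current plan cost = 40·6 + 10·5 + 20·8 + 10·9 = 540.
Optimal plan:
  Printing1->Branch1: 10 × 6 = 60
  Printing1->Branch2: 30 × 5 = 150
  Printing1->Branch3: 10 × 9 = 90
  Printing2->Branch1: 30 × 3 = 90
Optimal cost = 390.
Saving = 540 − 390 = 150.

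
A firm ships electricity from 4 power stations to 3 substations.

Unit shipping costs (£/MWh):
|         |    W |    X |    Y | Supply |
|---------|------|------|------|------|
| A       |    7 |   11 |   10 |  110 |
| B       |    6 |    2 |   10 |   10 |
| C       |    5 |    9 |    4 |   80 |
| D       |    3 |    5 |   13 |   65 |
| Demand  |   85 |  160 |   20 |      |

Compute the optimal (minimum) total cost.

Optimal allocation:
  A–W: 25 MWh
  A–X: 85 MWh
  B–X: 10 MWh
  C–W: 60 MWh
  C–Y: 20 MWh
  D–X: 65 MWh
Total cost = £1835.

1835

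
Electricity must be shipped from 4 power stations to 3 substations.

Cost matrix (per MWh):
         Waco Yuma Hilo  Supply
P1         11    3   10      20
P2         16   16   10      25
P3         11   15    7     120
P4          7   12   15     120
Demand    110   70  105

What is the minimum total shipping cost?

A cheapest plan:
  P1–Yuma: 20 MWh
  P2–Yuma: 25 MWh
  P3–Yuma: 15 MWh
  P3–Hilo: 105 MWh
  P4–Waco: 110 MWh
  P4–Yuma: 10 MWh
Total cost = 2310.

2310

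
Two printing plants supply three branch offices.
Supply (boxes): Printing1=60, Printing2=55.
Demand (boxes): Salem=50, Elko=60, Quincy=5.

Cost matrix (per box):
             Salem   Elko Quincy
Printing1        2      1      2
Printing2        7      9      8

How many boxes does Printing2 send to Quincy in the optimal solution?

5

Solving gives:
  Printing1->Elko: 60 × 1 = 60
  Printing2->Salem: 50 × 7 = 350
  Printing2->Quincy: 5 × 8 = 40
Total cost = 450.
So Printing2→Quincy carries 5 boxes.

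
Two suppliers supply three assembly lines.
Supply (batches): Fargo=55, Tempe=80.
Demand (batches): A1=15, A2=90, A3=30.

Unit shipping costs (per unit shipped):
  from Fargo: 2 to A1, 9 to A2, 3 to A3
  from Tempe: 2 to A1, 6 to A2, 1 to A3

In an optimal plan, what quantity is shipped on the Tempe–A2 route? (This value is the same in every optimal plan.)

The minimum-cost plan:
  Fargo->A1: 15 batches
  Fargo->A2: 10 batches
  Fargo->A3: 30 batches
  Tempe->A2: 80 batches
Total cost = 690.
So Tempe→A2 carries 80 batches.

80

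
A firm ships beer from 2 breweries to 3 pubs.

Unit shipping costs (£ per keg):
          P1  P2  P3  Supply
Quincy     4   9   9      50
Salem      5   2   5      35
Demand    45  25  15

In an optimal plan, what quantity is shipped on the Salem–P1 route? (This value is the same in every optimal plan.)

0

Optimal shipments:
  Quincy→P1: 45 kegs
  Quincy→P3: 5 kegs
  Salem→P2: 25 kegs
  Salem→P3: 10 kegs
Total cost = £325.
The route Salem→P1 is not used.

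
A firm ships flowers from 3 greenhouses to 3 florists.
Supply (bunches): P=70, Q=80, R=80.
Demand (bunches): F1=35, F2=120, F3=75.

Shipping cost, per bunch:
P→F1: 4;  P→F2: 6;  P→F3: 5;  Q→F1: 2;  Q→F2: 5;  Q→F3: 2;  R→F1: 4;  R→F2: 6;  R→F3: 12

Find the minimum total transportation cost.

1000

A cheapest plan:
  P–F2: 70 × 6 = 420
  Q–F1: 5 × 2 = 10
  Q–F3: 75 × 2 = 150
  R–F1: 30 × 4 = 120
  R–F2: 50 × 6 = 300
Total = 420 + 10 + 150 + 120 + 300 = 1000.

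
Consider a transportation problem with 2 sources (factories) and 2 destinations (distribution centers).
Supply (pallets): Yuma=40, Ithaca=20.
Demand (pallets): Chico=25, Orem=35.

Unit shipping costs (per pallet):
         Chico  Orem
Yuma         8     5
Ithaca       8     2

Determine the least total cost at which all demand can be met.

Optimal allocation:
  Yuma to Chico: 25 × 8 = 200
  Yuma to Orem: 15 × 5 = 75
  Ithaca to Orem: 20 × 2 = 40
Total = 200 + 75 + 40 = 315.

315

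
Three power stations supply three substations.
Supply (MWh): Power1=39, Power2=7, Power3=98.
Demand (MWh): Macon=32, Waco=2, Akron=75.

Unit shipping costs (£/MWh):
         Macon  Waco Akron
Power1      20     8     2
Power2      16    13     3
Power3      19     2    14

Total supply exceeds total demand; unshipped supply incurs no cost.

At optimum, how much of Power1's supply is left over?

0

An optimal plan:
  Power1→Akron: 39 MWh
  Power2→Akron: 7 MWh
  Power3→Macon: 32 MWh
  Power3→Waco: 2 MWh
  Power3→Akron: 29 MWh
Total cost = £1117.
Power1 ships 39 of its 39, leaving 0.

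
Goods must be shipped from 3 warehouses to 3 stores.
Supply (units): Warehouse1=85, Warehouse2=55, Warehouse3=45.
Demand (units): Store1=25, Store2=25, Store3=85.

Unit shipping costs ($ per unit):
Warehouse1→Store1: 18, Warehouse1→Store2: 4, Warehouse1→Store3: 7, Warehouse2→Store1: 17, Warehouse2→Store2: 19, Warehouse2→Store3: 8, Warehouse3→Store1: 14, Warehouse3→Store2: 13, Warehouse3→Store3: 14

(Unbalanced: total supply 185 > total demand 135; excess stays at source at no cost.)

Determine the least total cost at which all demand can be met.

A cheapest plan:
  Warehouse1->Store2: 25 × $4 = $100
  Warehouse1->Store3: 60 × $7 = $420
  Warehouse2->Store3: 25 × $8 = $200
  Warehouse3->Store1: 25 × $14 = $350
Total = 100 + 420 + 200 + 350 = $1070.

1070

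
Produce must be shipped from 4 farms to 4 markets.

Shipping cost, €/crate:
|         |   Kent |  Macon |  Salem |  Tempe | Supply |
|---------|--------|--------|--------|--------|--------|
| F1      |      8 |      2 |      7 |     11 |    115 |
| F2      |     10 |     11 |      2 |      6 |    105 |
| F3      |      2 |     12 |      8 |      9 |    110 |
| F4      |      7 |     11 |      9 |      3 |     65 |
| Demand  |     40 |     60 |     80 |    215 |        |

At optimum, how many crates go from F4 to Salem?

Optimal shipments:
  F1–Macon: 60 × €2 = €120
  F1–Salem: 55 × €7 = €385
  F2–Salem: 25 × €2 = €50
  F2–Tempe: 80 × €6 = €480
  F3–Kent: 40 × €2 = €80
  F3–Tempe: 70 × €9 = €630
  F4–Tempe: 65 × €3 = €195
Total cost = €1940.
The route F4→Salem is not used.

0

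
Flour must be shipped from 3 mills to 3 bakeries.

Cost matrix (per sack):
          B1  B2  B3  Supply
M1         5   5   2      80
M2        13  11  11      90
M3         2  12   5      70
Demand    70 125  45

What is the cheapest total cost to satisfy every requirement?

Optimal allocation:
  M1 to B2: 35 × 5 = 175
  M1 to B3: 45 × 2 = 90
  M2 to B2: 90 × 11 = 990
  M3 to B1: 70 × 2 = 140
Total = 175 + 90 + 990 + 140 = 1395.

1395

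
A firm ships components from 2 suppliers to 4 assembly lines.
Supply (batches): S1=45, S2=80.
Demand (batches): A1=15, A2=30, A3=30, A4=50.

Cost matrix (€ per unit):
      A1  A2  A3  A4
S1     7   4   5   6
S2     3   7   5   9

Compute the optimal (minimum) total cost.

720

Optimal allocation:
  S1–A4: 45 × €6 = €270
  S2–A1: 15 × €3 = €45
  S2–A2: 30 × €7 = €210
  S2–A3: 30 × €5 = €150
  S2–A4: 5 × €9 = €45
Total = 270 + 45 + 210 + 150 + 45 = €720.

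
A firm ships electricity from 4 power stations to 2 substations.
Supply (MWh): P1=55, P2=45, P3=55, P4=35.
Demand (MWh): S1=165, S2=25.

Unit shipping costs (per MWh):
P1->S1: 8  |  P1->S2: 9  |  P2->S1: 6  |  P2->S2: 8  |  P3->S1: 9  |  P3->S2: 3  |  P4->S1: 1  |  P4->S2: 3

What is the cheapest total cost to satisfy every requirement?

1090

An optimal shipping plan:
  P1–S1: 55 × 8 = 440
  P2–S1: 45 × 6 = 270
  P3–S1: 30 × 9 = 270
  P3–S2: 25 × 3 = 75
  P4–S1: 35 × 1 = 35
Total = 440 + 270 + 270 + 75 + 35 = 1090.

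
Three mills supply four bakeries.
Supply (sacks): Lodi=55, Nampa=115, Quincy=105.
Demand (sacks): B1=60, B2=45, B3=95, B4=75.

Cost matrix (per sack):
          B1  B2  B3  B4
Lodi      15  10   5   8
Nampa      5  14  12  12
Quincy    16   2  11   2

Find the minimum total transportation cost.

A cheapest plan:
  Lodi→B3: 55 × 5 = 275
  Nampa→B1: 60 × 5 = 300
  Nampa→B3: 40 × 12 = 480
  Nampa→B4: 15 × 12 = 180
  Quincy→B2: 45 × 2 = 90
  Quincy→B4: 60 × 2 = 120
Total = 275 + 300 + 480 + 180 + 90 + 120 = 1445.
(Supply check: Lodi ships 55; Nampa ships 115; Quincy ships 105.)

1445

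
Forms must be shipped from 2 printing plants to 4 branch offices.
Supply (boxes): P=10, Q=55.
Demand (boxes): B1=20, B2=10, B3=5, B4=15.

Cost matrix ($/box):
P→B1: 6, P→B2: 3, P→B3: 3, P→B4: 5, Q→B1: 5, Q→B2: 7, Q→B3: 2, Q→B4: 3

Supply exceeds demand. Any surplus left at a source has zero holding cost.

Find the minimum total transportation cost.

Optimal allocation:
  P–B2: 10 × $3 = $30
  Q–B1: 20 × $5 = $100
  Q–B3: 5 × $2 = $10
  Q–B4: 15 × $3 = $45
Total = 30 + 100 + 10 + 45 = $185.

185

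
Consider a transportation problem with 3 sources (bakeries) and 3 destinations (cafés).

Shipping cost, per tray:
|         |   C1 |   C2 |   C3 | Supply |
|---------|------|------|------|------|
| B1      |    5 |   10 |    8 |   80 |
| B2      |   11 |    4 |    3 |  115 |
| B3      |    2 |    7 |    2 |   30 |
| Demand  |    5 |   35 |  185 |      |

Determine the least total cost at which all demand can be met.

1065

A cheapest plan:
  B1->C1: 5 trays
  B1->C3: 75 trays
  B2->C2: 35 trays
  B2->C3: 80 trays
  B3->C3: 30 trays
Total cost = 1065.
(Supply check: B1 ships 80; B2 ships 115; B3 ships 30.)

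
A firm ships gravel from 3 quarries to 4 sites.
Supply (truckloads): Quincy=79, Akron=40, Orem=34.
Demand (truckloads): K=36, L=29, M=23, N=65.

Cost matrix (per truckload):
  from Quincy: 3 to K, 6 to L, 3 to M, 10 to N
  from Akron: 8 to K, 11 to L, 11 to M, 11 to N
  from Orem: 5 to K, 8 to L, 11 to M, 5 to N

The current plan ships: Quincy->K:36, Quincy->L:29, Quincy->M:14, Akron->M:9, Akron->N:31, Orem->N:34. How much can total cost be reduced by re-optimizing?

Current plan cost = 36·3 + 29·6 + 14·3 + 9·11 + 31·11 + 34·5 = 934.
Optimal plan:
  Quincy->K: 27 × 3 = 81
  Quincy->L: 29 × 6 = 174
  Quincy->M: 23 × 3 = 69
  Akron->K: 9 × 8 = 72
  Akron->N: 31 × 11 = 341
  Orem->N: 34 × 5 = 170
Optimal cost = 907.
Saving = 934 − 907 = 27.

27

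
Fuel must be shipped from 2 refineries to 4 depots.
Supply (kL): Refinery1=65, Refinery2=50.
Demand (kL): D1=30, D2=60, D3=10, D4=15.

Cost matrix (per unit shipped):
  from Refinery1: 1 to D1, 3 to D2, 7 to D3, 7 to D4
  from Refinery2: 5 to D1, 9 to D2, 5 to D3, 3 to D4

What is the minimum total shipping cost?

405

Optimal allocation:
  Refinery1→D1: 5 kL
  Refinery1→D2: 60 kL
  Refinery2→D1: 25 kL
  Refinery2→D3: 10 kL
  Refinery2→D4: 15 kL
Total cost = 405.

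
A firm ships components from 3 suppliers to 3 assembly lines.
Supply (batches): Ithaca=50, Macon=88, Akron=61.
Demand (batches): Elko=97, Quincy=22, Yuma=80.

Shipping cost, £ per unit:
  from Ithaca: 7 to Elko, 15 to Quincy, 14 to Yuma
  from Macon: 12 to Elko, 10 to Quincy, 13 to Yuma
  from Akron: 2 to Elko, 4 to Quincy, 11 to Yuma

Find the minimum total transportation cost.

1620

Optimal allocation:
  Ithaca–Elko: 50 × £7 = £350
  Macon–Quincy: 8 × £10 = £80
  Macon–Yuma: 80 × £13 = £1040
  Akron–Elko: 47 × £2 = £94
  Akron–Quincy: 14 × £4 = £56
Total = 350 + 80 + 1040 + 94 + 56 = £1620.
(Supply check: Ithaca ships 50; Macon ships 88; Akron ships 61.)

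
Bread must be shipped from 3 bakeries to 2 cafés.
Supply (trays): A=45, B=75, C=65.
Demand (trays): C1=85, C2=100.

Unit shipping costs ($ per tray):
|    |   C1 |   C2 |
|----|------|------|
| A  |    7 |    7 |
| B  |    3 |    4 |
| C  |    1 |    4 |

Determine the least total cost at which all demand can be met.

660

An optimal shipping plan:
  A→C2: 45 × $7 = $315
  B→C1: 20 × $3 = $60
  B→C2: 55 × $4 = $220
  C→C1: 65 × $1 = $65
Total = 315 + 60 + 220 + 65 = $660.
(Supply check: A ships 45; B ships 75; C ships 65.)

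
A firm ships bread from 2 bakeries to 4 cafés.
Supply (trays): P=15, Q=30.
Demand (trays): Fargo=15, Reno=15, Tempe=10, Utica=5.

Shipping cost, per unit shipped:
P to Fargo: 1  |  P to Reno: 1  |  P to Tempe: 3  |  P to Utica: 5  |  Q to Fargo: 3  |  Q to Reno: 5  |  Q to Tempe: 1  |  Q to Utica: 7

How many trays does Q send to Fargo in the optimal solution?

15

The minimum-cost plan:
  P to Reno: 15 × 1 = 15
  Q to Fargo: 15 × 3 = 45
  Q to Tempe: 10 × 1 = 10
  Q to Utica: 5 × 7 = 35
Total cost = 105.
So Q→Fargo carries 15 trays.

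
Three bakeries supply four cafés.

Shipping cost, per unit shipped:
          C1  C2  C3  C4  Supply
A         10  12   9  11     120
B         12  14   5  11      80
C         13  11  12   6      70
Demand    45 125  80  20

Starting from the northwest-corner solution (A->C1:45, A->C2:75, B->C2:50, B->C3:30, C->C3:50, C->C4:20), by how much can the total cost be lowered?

500

Current plan cost = 45·10 + 75·12 + 50·14 + 30·5 + 50·12 + 20·6 = 2920.
Optimal plan:
  A→C1: 45 × 10 = 450
  A→C2: 75 × 12 = 900
  B→C3: 80 × 5 = 400
  C→C2: 50 × 11 = 550
  C→C4: 20 × 6 = 120
Optimal cost = 2420.
Saving = 2920 − 2420 = 500.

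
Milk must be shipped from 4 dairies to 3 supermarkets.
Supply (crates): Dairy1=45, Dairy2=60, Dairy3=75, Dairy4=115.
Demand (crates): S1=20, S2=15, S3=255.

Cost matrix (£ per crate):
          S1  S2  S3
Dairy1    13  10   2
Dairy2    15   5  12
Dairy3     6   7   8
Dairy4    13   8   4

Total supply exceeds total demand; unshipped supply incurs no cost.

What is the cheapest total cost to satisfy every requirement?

1665

One minimum-cost allocation:
  Dairy1–S3: 45 crates
  Dairy2–S2: 15 crates
  Dairy2–S3: 40 crates
  Dairy3–S1: 20 crates
  Dairy3–S3: 55 crates
  Dairy4–S3: 115 crates
Total cost = £1665.
(Supply check: Dairy1 ships 45; Dairy2 ships 55; Dairy3 ships 75; Dairy4 ships 115.)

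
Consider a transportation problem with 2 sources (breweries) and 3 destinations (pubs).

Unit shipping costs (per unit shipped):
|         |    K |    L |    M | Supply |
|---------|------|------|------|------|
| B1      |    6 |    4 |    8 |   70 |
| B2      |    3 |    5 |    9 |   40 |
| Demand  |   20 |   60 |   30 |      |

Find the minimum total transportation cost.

560

One minimum-cost allocation:
  B1->L: 40 × 4 = 160
  B1->M: 30 × 8 = 240
  B2->K: 20 × 3 = 60
  B2->L: 20 × 5 = 100
Total = 160 + 240 + 60 + 100 = 560.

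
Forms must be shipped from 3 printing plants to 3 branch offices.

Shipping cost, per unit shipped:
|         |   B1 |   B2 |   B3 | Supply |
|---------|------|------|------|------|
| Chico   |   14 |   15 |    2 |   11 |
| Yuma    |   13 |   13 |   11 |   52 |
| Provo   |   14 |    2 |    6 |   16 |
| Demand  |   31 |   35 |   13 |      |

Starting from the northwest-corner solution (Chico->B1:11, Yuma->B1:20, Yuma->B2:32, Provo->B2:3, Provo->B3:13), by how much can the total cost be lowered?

Current plan cost = 11·14 + 20·13 + 32·13 + 3·2 + 13·6 = 914.
Optimal plan:
  Chico->B3: 11 × 2 = 22
  Yuma->B1: 31 × 13 = 403
  Yuma->B2: 19 × 13 = 247
  Yuma->B3: 2 × 11 = 22
  Provo->B2: 16 × 2 = 32
Optimal cost = 726.
Saving = 914 − 726 = 188.

188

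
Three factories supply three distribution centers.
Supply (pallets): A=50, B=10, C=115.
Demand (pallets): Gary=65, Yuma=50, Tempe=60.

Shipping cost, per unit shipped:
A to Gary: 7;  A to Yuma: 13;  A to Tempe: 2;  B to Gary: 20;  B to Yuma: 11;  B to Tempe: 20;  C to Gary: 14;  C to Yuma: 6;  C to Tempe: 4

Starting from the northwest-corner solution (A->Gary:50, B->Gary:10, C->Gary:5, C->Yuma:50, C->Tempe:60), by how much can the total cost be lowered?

10

Current plan cost = 50·7 + 10·20 + 5·14 + 50·6 + 60·4 = 1160.
Optimal plan:
  A–Gary: 50 pallets
  B–Yuma: 10 pallets
  C–Gary: 15 pallets
  C–Yuma: 40 pallets
  C–Tempe: 60 pallets
Optimal cost = 1150.
Saving = 1160 − 1150 = 10.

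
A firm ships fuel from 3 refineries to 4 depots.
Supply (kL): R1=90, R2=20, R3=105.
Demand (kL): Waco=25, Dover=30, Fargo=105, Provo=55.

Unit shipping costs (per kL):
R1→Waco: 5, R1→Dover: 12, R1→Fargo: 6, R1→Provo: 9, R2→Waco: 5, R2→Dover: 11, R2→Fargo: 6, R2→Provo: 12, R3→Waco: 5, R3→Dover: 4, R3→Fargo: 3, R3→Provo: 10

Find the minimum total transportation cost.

1145

A cheapest plan:
  R1–Waco: 5 kL
  R1–Fargo: 30 kL
  R1–Provo: 55 kL
  R2–Waco: 20 kL
  R3–Dover: 30 kL
  R3–Fargo: 75 kL
Total cost = 1145.
(Supply check: R1 ships 90; R2 ships 20; R3 ships 105.)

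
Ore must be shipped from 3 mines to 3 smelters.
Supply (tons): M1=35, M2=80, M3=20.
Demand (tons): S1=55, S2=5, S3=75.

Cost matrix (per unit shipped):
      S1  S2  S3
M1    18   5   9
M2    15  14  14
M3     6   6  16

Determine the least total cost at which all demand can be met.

1570

Optimal allocation:
  M1->S2: 5 × 5 = 25
  M1->S3: 30 × 9 = 270
  M2->S1: 35 × 15 = 525
  M2->S3: 45 × 14 = 630
  M3->S1: 20 × 6 = 120
Total = 25 + 270 + 525 + 630 + 120 = 1570.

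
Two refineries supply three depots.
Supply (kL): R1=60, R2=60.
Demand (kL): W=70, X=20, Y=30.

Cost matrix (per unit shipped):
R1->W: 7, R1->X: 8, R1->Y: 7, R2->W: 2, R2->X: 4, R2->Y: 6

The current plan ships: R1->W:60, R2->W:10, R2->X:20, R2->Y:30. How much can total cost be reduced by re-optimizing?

Current plan cost = 60·7 + 10·2 + 20·4 + 30·6 = 700.
Optimal plan:
  R1->W: 10 × 7 = 70
  R1->X: 20 × 8 = 160
  R1->Y: 30 × 7 = 210
  R2->W: 60 × 2 = 120
Optimal cost = 560.
Saving = 700 − 560 = 140.

140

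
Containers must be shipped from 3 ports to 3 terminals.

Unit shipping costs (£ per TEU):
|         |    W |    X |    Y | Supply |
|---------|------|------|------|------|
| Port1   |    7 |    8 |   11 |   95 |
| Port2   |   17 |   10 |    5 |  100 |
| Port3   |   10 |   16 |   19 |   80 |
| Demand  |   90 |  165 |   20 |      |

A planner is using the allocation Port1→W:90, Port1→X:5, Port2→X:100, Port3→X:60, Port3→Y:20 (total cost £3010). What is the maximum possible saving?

Current plan cost = 90·7 + 5·8 + 100·10 + 60·16 + 20·19 = £3010.
Optimal plan:
  Port1->W: 10 × £7 = £70
  Port1->X: 85 × £8 = £680
  Port2->X: 80 × £10 = £800
  Port2->Y: 20 × £5 = £100
  Port3->W: 80 × £10 = £800
Optimal cost = £2450.
Saving = 3010 − 2450 = £560.

560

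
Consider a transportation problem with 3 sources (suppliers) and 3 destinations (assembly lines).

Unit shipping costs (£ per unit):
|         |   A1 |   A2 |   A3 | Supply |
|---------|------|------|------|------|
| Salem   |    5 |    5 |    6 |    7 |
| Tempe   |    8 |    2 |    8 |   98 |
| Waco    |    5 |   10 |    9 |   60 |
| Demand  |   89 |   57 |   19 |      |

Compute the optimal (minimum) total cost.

Optimal allocation:
  Salem→A1: 7 × £5 = £35
  Tempe→A1: 22 × £8 = £176
  Tempe→A2: 57 × £2 = £114
  Tempe→A3: 19 × £8 = £152
  Waco→A1: 60 × £5 = £300
Total = 35 + 176 + 114 + 152 + 300 = £777.

777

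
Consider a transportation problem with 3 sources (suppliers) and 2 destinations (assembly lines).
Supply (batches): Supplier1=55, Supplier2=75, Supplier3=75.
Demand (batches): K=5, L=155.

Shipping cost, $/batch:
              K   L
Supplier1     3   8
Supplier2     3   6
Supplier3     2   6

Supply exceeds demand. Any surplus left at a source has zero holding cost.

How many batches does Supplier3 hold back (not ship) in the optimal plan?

Minimum-cost shipments:
  Supplier1→K: 5 × $3 = $15
  Supplier1→L: 5 × $8 = $40
  Supplier2→L: 75 × $6 = $450
  Supplier3→L: 75 × $6 = $450
Total cost = $955.
Supplier3 ships 75 of its 75, leaving 0.

0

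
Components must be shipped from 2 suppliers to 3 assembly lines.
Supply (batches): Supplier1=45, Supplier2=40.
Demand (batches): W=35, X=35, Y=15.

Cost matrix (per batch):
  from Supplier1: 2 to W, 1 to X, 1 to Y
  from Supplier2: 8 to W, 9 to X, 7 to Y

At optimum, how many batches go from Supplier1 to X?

The minimum-cost plan:
  Supplier1->W: 10 × 2 = 20
  Supplier1->X: 35 × 1 = 35
  Supplier2->W: 25 × 8 = 200
  Supplier2->Y: 15 × 7 = 105
Total cost = 360.
So Supplier1→X carries 35 batches.

35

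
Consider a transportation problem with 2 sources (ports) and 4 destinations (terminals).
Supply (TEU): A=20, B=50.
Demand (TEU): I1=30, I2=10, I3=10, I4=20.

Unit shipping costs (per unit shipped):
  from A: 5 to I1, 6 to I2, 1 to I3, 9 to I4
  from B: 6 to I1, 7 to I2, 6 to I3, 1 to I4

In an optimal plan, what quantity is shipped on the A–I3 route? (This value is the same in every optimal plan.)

The minimum-cost plan:
  A→I1: 10 × 5 = 50
  A→I3: 10 × 1 = 10
  B→I1: 20 × 6 = 120
  B→I2: 10 × 7 = 70
  B→I4: 20 × 1 = 20
Total cost = 270.
So A→I3 carries 10 TEU.

10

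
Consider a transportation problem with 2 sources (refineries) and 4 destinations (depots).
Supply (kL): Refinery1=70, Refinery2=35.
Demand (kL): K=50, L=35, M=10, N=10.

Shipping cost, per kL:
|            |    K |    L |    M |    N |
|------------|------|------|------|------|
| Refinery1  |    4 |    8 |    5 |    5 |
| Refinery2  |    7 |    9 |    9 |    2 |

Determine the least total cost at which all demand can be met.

575

A cheapest plan:
  Refinery1–K: 50 × 4 = 200
  Refinery1–L: 10 × 8 = 80
  Refinery1–M: 10 × 5 = 50
  Refinery2–L: 25 × 9 = 225
  Refinery2–N: 10 × 2 = 20
Total = 200 + 80 + 50 + 225 + 20 = 575.
(Supply check: Refinery1 ships 70; Refinery2 ships 35.)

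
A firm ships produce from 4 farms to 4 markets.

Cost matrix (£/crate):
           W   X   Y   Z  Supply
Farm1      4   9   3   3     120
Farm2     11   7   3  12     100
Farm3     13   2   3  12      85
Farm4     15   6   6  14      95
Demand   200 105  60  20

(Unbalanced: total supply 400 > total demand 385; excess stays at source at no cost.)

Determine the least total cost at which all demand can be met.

2210

An optimal shipping plan:
  Farm1 to W: 100 × £4 = £400
  Farm1 to Z: 20 × £3 = £60
  Farm2 to W: 100 × £11 = £1100
  Farm3 to X: 85 × £2 = £170
  Farm4 to X: 20 × £6 = £120
  Farm4 to Y: 60 × £6 = £360
Total = 400 + 60 + 1100 + 170 + 120 + 360 = £2210.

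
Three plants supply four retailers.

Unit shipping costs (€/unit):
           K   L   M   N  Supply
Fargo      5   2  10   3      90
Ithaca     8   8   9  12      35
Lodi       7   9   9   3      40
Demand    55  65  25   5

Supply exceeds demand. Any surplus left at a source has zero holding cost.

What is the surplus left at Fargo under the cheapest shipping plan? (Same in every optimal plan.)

0

An optimal plan:
  Fargo->K: 25 × €5 = €125
  Fargo->L: 65 × €2 = €130
  Ithaca->M: 20 × €9 = €180
  Lodi->K: 30 × €7 = €210
  Lodi->M: 5 × €9 = €45
  Lodi->N: 5 × €3 = €15
Total cost = €705.
Fargo ships 90 of its 90, leaving 0.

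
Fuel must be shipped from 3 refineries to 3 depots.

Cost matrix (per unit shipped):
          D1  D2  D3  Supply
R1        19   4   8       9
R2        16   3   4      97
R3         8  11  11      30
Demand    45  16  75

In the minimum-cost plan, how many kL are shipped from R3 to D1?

Optimal shipments:
  R1→D2: 9 × 4 = 36
  R2→D1: 15 × 16 = 240
  R2→D2: 7 × 3 = 21
  R2→D3: 75 × 4 = 300
  R3→D1: 30 × 8 = 240
Total cost = 837.
So R3→D1 carries 30 kL.

30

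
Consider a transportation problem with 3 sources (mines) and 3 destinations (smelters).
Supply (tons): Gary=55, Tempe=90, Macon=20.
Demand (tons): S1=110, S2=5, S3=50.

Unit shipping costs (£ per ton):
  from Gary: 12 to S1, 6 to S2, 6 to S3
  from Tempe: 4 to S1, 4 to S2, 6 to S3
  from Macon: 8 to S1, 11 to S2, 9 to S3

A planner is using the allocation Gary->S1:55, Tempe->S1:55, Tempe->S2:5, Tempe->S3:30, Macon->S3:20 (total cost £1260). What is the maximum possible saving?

Current plan cost = 55·12 + 55·4 + 5·4 + 30·6 + 20·9 = £1260.
Optimal plan:
  Gary→S2: 5 tons
  Gary→S3: 50 tons
  Tempe→S1: 90 tons
  Macon→S1: 20 tons
Optimal cost = £850.
Saving = 1260 − 850 = £410.

410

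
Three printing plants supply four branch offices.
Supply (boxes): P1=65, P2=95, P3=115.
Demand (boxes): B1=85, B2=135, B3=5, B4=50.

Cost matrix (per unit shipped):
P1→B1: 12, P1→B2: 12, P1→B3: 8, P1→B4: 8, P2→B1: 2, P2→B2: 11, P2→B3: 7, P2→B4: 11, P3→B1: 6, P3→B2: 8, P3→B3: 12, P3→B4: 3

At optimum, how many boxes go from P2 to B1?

85

The minimum-cost plan:
  P1→B2: 65 × 12 = 780
  P2→B1: 85 × 2 = 170
  P2→B2: 5 × 11 = 55
  P2→B3: 5 × 7 = 35
  P3→B2: 65 × 8 = 520
  P3→B4: 50 × 3 = 150
Total cost = 1710.
So P2→B1 carries 85 boxes.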